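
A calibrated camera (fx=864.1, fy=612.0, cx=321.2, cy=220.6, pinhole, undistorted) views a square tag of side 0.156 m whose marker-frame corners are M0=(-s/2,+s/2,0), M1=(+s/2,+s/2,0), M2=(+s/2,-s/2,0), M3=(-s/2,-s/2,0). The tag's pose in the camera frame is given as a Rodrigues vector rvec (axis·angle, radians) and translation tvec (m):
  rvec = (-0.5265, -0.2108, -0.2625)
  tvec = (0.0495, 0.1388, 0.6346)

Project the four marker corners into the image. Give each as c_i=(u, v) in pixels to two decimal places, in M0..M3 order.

c0=(319.91, 452.33) c1=(525.87, 407.27) c2=(445.98, 272.71) c3=(257.98, 304.20)

Intrinsics K: fx=864.1, fy=612.0, cx=321.2, cy=220.6
Marker side s = 0.156 m; corners in marker frame (Z=0):
  M0 = (-0.0780, +0.0780, 0)
  M1 = (+0.0780, +0.0780, 0)
  M2 = (+0.0780, -0.0780, 0)
  M3 = (-0.0780, -0.0780, 0)
rvec = (-0.5265, -0.2108, -0.2625), |rvec| = θ = 0.62494 rad = 35.806°
Rodrigues: sinθ=0.58505, 1−cosθ=0.18900; R = I + sinθ·[k]× + (1−cosθ)·[k]×²:
    [+0.94515 +0.29945 -0.13046]
    [-0.19203 +0.83251 +0.51967]
    [+0.26423 -0.46611 +0.84435]
t = (0.0495, 0.1388, 0.6346) m
M0: Pc = R·M0+t = (-0.00086, +0.21871, +0.57763); u = 864.1·(-0.00086)/0.57763 + 321.2 = 319.9073, v = 612.0·(+0.21871)/0.57763 + 220.6 = 452.3266
M1: Pc = R·M1+t = (+0.14658, +0.18876, +0.61885); u = 864.1·(+0.14658)/0.61885 + 321.2 = 525.8674, v = 612.0·(+0.18876)/0.61885 + 220.6 = 407.2666
M2: Pc = R·M2+t = (+0.09986, +0.05889, +0.69157); u = 864.1·(+0.09986)/0.69157 + 321.2 = 445.9785, v = 612.0·(+0.05889)/0.69157 + 220.6 = 272.7110
M3: Pc = R·M3+t = (-0.04758, +0.08884, +0.65035); u = 864.1·(-0.04758)/0.65035 + 321.2 = 257.9829, v = 612.0·(+0.08884)/0.65035 + 220.6 = 304.2047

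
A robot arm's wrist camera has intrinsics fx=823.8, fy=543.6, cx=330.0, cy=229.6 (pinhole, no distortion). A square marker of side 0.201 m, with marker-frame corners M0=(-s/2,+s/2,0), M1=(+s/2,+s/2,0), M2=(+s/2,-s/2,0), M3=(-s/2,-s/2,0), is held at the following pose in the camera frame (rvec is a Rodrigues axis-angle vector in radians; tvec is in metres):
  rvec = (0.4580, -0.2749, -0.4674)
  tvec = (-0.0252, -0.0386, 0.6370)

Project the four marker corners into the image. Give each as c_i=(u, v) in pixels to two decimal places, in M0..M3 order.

c0=(238.49, 302.95) c1=(445.48, 223.45) c2=(362.85, 78.60) c3=(116.55, 163.93)

Intrinsics K: fx=823.8, fy=543.6, cx=330.0, cy=229.6
Marker side s = 0.201 m; corners in marker frame (Z=0):
  M0 = (-0.1005, +0.1005, 0)
  M1 = (+0.1005, +0.1005, 0)
  M2 = (+0.1005, -0.1005, 0)
  M3 = (-0.1005, -0.1005, 0)
rvec = (0.4580, -0.2749, -0.4674), |rvec| = θ = 0.70979 rad = 40.668°
Rodrigues: sinθ=0.65167, 1−cosθ=0.24150; R = I + sinθ·[k]× + (1−cosθ)·[k]×²:
    [+0.85905 +0.36878 -0.35501]
    [-0.48948 +0.79473 -0.35891]
    [+0.14978 +0.48209 +0.86322]
t = (-0.0252, -0.0386, 0.6370) m
M0: Pc = R·M0+t = (-0.07447, +0.09046, +0.67040); u = 823.8·(-0.07447)/0.67040 + 330.0 = 238.4863, v = 543.6·(+0.09046)/0.67040 + 229.6 = 302.9531
M1: Pc = R·M1+t = (+0.09820, -0.00792, +0.70050); u = 823.8·(+0.09820)/0.70050 + 330.0 = 445.4809, v = 543.6·(-0.00792)/0.70050 + 229.6 = 223.4515
M2: Pc = R·M2+t = (+0.02407, -0.16766, +0.60360); u = 823.8·(+0.02407)/0.60360 + 330.0 = 362.8545, v = 543.6·(-0.16766)/0.60360 + 229.6 = 78.6037
M3: Pc = R·M3+t = (-0.14860, -0.06928, +0.57350); u = 823.8·(-0.14860)/0.57350 + 330.0 = 116.5478, v = 543.6·(-0.06928)/0.57350 + 229.6 = 163.9347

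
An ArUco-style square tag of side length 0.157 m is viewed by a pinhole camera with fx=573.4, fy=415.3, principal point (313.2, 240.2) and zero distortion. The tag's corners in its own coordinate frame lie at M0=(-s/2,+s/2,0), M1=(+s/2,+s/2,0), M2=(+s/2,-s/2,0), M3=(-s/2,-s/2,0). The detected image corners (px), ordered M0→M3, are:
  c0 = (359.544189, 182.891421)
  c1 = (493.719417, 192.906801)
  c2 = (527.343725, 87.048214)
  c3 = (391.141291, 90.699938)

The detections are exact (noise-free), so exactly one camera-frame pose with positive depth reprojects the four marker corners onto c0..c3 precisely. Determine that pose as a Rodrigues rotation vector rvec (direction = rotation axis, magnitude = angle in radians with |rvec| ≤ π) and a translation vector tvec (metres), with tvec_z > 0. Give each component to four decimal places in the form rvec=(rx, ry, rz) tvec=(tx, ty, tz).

Intrinsics K: fx=573.4, fy=415.3, cx=313.2, cy=240.2
Marker side s = 0.157 m; corners in marker frame (Z=0):
  M0 = (-0.0785, +0.0785, 0)
  M1 = (+0.0785, +0.0785, 0)
  M2 = (+0.0785, -0.0785, 0)
  M3 = (-0.0785, -0.0785, 0)
Detected image corners:
  c0 = (359.544189, 182.891421) px
  c1 = (493.719417, 192.906801) px
  c2 = (527.343725, 87.048214) px
  c3 = (391.141291, 90.699938) px
Planar DLT: solve 8×8 A·h = b for H (H[2,2]=1):
  H  [+473.39962 -258.49268 +438.44032]
  H  [-101.26834 +611.73762 +137.82778]
  H  [-0.87537 -0.11565 +1.00000]
B = K⁻¹H; ‖b₁‖=1.592137, ‖b₂‖=1.592137; λ = 2/(‖b₁‖+‖b₂‖) = 0.628087, sign → tz>0 ⇒ λ=+0.628087
r₁ = λ·B[:,0] = (+0.81886,+0.16484,-0.54981); r₂ = λ·B[:,1] = (-0.24347,+0.96718,-0.07264)
r₃ = r₁×r₂ = (+0.51979,+0.19334,+0.83213); SVD([r₁ r₂ r₃]) → R = UVᵀ:
  R  [+0.81886 -0.24347 +0.51979]
  R  [+0.16484 +0.96718 +0.19334]
  R  [-0.54981 -0.07264 +0.83213]
t = (+0.13718, -0.15482, +0.62809) m
tr R = 2.618174; θ = arccos((tr R − 1)/2) = 0.628199 rad = 35.993°
axis k = ((R−Rᵀ)₃₂, (R−Rᵀ)₁₃, (R−Rᵀ)₂₁) / (2 sinθ) = (-0.226292, +0.910007, +0.347388)
rvec = θ·k = (-0.142157, +0.571666, +0.218229)

rvec=(-0.1422, 0.5717, 0.2182) tvec=(0.1372, -0.1548, 0.6281)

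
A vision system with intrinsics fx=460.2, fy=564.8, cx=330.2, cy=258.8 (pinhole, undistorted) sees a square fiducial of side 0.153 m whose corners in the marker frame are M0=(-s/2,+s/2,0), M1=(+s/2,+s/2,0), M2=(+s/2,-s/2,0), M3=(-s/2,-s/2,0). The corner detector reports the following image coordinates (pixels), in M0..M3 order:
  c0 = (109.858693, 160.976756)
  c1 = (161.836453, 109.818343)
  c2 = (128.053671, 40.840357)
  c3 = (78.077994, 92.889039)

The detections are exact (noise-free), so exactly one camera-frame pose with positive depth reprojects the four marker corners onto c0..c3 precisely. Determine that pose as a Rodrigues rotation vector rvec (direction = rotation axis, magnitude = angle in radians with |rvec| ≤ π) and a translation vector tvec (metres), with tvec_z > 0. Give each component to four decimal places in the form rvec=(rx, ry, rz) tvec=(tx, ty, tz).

Intrinsics K: fx=460.2, fy=564.8, cx=330.2, cy=258.8
Marker side s = 0.153 m; corners in marker frame (Z=0):
  M0 = (-0.0765, +0.0765, 0)
  M1 = (+0.0765, +0.0765, 0)
  M2 = (+0.0765, -0.0765, 0)
  M3 = (-0.0765, -0.0765, 0)
Detected image corners:
  c0 = (109.858693, 160.976756) px
  c1 = (161.836453, 109.818343) px
  c2 = (128.053671, 40.840357) px
  c3 = (78.077994, 92.889039) px
Planar DLT: solve 8×8 A·h = b for H (H[2,2]=1):
  H  [+310.72299 +197.90031 +118.92050]
  H  [-356.26362 +434.11507 +101.14415]
  H  [-0.18743 -0.13616 +1.00000]
B = K⁻¹H; ‖b₁‖=0.993789, ‖b₂‖=0.993789; λ = 2/(‖b₁‖+‖b₂‖) = 1.006250, sign → tz>0 ⇒ λ=+1.006250
r₁ = λ·B[:,0] = (+0.81474,-0.54830,-0.18860); r₂ = λ·B[:,1] = (+0.53103,+0.83620,-0.13701)
r₃ = r₁×r₂ = (+0.23284,+0.01148,+0.97245); SVD([r₁ r₂ r₃]) → R = UVᵀ:
  R  [+0.81474 +0.53103 +0.23284]
  R  [-0.54830 +0.83620 +0.01148]
  R  [-0.18860 -0.13701 +0.97245]
t = (-0.46197, -0.28088, +1.00625) m
tr R = 2.623388; θ = arccos((tr R − 1)/2) = 0.623749 rad = 35.738°
axis k = ((R−Rᵀ)₃₂, (R−Rᵀ)₁₃, (R−Rᵀ)₂₁) / (2 sinθ) = (-0.127115, +0.360770, -0.923952)
rvec = θ·k = (-0.079288, +0.225030, -0.576314)

rvec=(-0.0793, 0.2250, -0.5763) tvec=(-0.4620, -0.2809, 1.0062)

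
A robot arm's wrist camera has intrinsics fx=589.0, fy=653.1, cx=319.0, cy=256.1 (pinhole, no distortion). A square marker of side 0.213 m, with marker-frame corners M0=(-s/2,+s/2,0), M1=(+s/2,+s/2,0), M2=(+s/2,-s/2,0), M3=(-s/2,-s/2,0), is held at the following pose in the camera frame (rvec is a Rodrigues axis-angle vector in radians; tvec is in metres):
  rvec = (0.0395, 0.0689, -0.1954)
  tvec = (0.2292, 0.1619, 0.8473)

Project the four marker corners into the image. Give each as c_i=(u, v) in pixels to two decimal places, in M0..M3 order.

Intrinsics K: fx=589.0, fy=653.1, cx=319.0, cy=256.1
Marker side s = 0.213 m; corners in marker frame (Z=0):
  M0 = (-0.1065, +0.1065, 0)
  M1 = (+0.1065, +0.1065, 0)
  M2 = (+0.1065, -0.1065, 0)
  M3 = (-0.1065, -0.1065, 0)
rvec = (0.0395, 0.0689, -0.1954), |rvec| = θ = 0.21092 rad = 12.085°
Rodrigues: sinθ=0.20936, 1−cosθ=0.02216; R = I + sinθ·[k]× + (1−cosθ)·[k]×²:
    [+0.97862 +0.19531 +0.06455]
    [-0.19260 +0.98020 -0.04591]
    [-0.07224 +0.03250 +0.99686]
t = (0.2292, 0.1619, 0.8473) m
M0: Pc = R·M0+t = (+0.14578, +0.28680, +0.85845); u = 589.0·(+0.14578)/0.85845 + 319.0 = 419.0207, v = 653.1·(+0.28680)/0.85845 + 256.1 = 474.2959
M1: Pc = R·M1+t = (+0.35422, +0.24578, +0.84307); u = 589.0·(+0.35422)/0.84307 + 319.0 = 566.4739, v = 653.1·(+0.24578)/0.84307 + 256.1 = 446.4984
M2: Pc = R·M2+t = (+0.31262, +0.03700, +0.83615); u = 589.0·(+0.31262)/0.83615 + 319.0 = 539.2181, v = 653.1·(+0.03700)/0.83615 + 256.1 = 284.9975
M3: Pc = R·M3+t = (+0.10418, +0.07802, +0.85153); u = 589.0·(+0.10418)/0.85153 + 319.0 = 391.0586, v = 653.1·(+0.07802)/0.85153 + 256.1 = 315.9392

c0=(419.02, 474.30) c1=(566.47, 446.50) c2=(539.22, 285.00) c3=(391.06, 315.94)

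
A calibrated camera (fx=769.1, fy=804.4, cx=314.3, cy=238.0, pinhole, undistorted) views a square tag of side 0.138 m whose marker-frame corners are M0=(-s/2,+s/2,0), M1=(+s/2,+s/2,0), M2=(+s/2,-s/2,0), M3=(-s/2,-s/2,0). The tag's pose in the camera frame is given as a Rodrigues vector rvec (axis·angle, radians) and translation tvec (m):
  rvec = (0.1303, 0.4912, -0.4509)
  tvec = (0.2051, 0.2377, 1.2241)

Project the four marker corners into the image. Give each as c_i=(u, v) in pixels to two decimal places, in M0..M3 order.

Intrinsics K: fx=769.1, fy=804.4, cx=314.3, cy=238.0
Marker side s = 0.138 m; corners in marker frame (Z=0):
  M0 = (-0.0690, +0.0690, 0)
  M1 = (+0.0690, +0.0690, 0)
  M2 = (+0.0690, -0.0690, 0)
  M3 = (-0.0690, -0.0690, 0)
rvec = (0.1303, 0.4912, -0.4509), |rvec| = θ = 0.67939 rad = 38.926°
Rodrigues: sinθ=0.62832, 1−cosθ=0.22204; R = I + sinθ·[k]× + (1−cosθ)·[k]×²:
    [+0.78613 +0.44779 +0.42601]
    [-0.38622 +0.89403 -0.22705]
    [-0.48254 +0.01396 +0.87576]
t = (0.2051, 0.2377, 1.2241) m
M0: Pc = R·M0+t = (+0.18176, +0.32604, +1.25836); u = 769.1·(+0.18176)/1.25836 + 314.3 = 425.3875, v = 804.4·(+0.32604)/1.25836 + 238.0 = 446.4176
M1: Pc = R·M1+t = (+0.29024, +0.27274, +1.19177); u = 769.1·(+0.29024)/1.19177 + 314.3 = 501.6049, v = 804.4·(+0.27274)/1.19177 + 238.0 = 422.0889
M2: Pc = R·M2+t = (+0.22844, +0.14936, +1.18984); u = 769.1·(+0.22844)/1.18984 + 314.3 = 461.9641, v = 804.4·(+0.14936)/1.18984 + 238.0 = 338.9780
M3: Pc = R·M3+t = (+0.11996, +0.20266, +1.25643); u = 769.1·(+0.11996)/1.25643 + 314.3 = 387.7308, v = 804.4·(+0.20266)/1.25643 + 238.0 = 367.7487

c0=(425.39, 446.42) c1=(501.60, 422.09) c2=(461.96, 338.98) c3=(387.73, 367.75)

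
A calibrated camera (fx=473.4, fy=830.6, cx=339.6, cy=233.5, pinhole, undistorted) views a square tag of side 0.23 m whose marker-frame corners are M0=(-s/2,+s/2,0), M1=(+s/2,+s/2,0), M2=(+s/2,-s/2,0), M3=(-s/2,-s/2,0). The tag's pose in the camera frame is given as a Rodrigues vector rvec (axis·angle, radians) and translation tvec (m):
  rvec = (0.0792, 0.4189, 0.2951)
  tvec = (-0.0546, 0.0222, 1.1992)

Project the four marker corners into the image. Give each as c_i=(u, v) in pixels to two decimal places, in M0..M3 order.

c0=(269.92, 297.89) c1=(345.70, 351.51) c2=(371.28, 194.66) c3=(291.71, 151.10)

Intrinsics K: fx=473.4, fy=830.6, cx=339.6, cy=233.5
Marker side s = 0.23 m; corners in marker frame (Z=0):
  M0 = (-0.1150, +0.1150, 0)
  M1 = (+0.1150, +0.1150, 0)
  M2 = (+0.1150, -0.1150, 0)
  M3 = (-0.1150, -0.1150, 0)
rvec = (0.0792, 0.4189, 0.2951), |rvec| = θ = 0.51849 rad = 29.707°
Rodrigues: sinθ=0.49557, 1−cosθ=0.13143; R = I + sinθ·[k]× + (1−cosθ)·[k]×²:
    [+0.87163 -0.26583 +0.41181]
    [+0.29827 +0.95436 -0.01526]
    [-0.38896 +0.13614 +0.91114]
t = (-0.0546, 0.0222, 1.1992) m
M0: Pc = R·M0+t = (-0.18541, +0.09765, +1.25959); u = 473.4·(-0.18541)/1.25959 + 339.6 = 269.9163, v = 830.6·(+0.09765)/1.25959 + 233.5 = 297.8924
M1: Pc = R·M1+t = (+0.01507, +0.16625, +1.17013); u = 473.4·(+0.01507)/1.17013 + 339.6 = 345.6957, v = 830.6·(+0.16625)/1.17013 + 233.5 = 351.5126
M2: Pc = R·M2+t = (+0.07621, -0.05325, +1.13881); u = 473.4·(+0.07621)/1.13881 + 339.6 = 371.2797, v = 830.6·(-0.05325)/1.13881 + 233.5 = 194.6621
M3: Pc = R·M3+t = (-0.12427, -0.12185, +1.22827); u = 473.4·(-0.12427)/1.22827 + 339.6 = 291.7052, v = 830.6·(-0.12185)/1.22827 + 233.5 = 151.0991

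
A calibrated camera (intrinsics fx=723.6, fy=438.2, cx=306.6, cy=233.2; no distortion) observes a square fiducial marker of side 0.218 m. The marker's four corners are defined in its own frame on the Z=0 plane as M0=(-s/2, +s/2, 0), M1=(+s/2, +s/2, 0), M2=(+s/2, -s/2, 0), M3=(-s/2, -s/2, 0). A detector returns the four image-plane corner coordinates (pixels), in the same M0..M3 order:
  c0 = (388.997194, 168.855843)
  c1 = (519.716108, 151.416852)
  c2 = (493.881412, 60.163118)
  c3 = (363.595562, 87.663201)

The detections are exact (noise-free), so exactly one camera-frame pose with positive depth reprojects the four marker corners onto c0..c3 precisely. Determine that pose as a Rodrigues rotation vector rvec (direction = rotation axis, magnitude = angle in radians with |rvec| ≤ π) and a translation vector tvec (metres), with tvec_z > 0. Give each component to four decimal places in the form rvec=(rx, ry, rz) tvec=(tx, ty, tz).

Intrinsics K: fx=723.6, fy=438.2, cx=306.6, cy=233.2
Marker side s = 0.218 m; corners in marker frame (Z=0):
  M0 = (-0.1090, +0.1090, 0)
  M1 = (+0.1090, +0.1090, 0)
  M2 = (+0.1090, -0.1090, 0)
  M3 = (-0.1090, -0.1090, 0)
Detected image corners:
  c0 = (388.997194, 168.855843) px
  c1 = (519.716108, 151.416852) px
  c2 = (493.881412, 60.163118) px
  c3 = (363.595562, 87.663201) px
Planar DLT: solve 8×8 A·h = b for H (H[2,2]=1):
  H  [+372.13712 +155.20191 +438.01838]
  H  [-162.88811 +404.23205 +118.05463]
  H  [-0.51298 +0.08548 +1.00000]
B = K⁻¹H; ‖b₁‖=0.899001, ‖b₂‖=0.899001; λ = 2/(‖b₁‖+‖b₂‖) = 1.112346, sign → tz>0 ⇒ λ=+1.112346
r₁ = λ·B[:,0] = (+0.81384,-0.10981,-0.57062); r₂ = λ·B[:,1] = (+0.19829,+0.97552,+0.09508)
r₃ = r₁×r₂ = (+0.54621,-0.19053,+0.81569); SVD([r₁ r₂ r₃]) → R = UVᵀ:
  R  [+0.81384 +0.19829 +0.54621]
  R  [-0.10981 +0.97552 -0.19053]
  R  [-0.57062 +0.09508 +0.81569]
t = (+0.20202, -0.29229, +1.11235) m
tr R = 2.605056; θ = arccos((tr R − 1)/2) = 0.639276 rad = 36.628°
axis k = ((R−Rᵀ)₃₂, (R−Rᵀ)₁₃, (R−Rᵀ)₂₁) / (2 sinθ) = (+0.239362, +0.935966, -0.258214)
rvec = θ·k = (+0.153018, +0.598340, -0.165070)

rvec=(0.1530, 0.5983, -0.1651) tvec=(0.2020, -0.2923, 1.1123)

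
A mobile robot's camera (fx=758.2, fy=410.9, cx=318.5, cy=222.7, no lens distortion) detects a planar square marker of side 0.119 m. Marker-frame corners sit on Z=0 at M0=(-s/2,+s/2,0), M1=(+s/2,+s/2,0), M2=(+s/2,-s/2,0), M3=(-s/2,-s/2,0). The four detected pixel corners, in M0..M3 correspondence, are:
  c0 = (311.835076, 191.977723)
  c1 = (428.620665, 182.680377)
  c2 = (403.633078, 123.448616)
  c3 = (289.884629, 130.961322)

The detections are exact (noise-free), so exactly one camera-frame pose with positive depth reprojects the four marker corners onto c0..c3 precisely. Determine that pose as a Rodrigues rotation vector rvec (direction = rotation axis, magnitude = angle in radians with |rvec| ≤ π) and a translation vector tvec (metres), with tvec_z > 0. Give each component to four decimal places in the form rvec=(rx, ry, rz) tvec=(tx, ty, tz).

rvec=(-0.2162, -0.1444, -0.1737) tvec=(0.0404, -0.1214, 0.7565)

Intrinsics K: fx=758.2, fy=410.9, cx=318.5, cy=222.7
Marker side s = 0.119 m; corners in marker frame (Z=0):
  M0 = (-0.0595, +0.0595, 0)
  M1 = (+0.0595, +0.0595, 0)
  M2 = (+0.0595, -0.0595, 0)
  M3 = (-0.0595, -0.0595, 0)
Detected image corners:
  c0 = (311.835076, 191.977723) px
  c1 = (428.620665, 182.680377) px
  c2 = (403.633078, 123.448616) px
  c3 = (289.884629, 130.961322) px
Planar DLT: solve 8×8 A·h = b for H (H[2,2]=1):
  H  [+1044.58570 +102.49723 +359.03705]
  H  [-37.10350 +463.52562 +156.74048]
  H  [+0.21243 -0.26467 +1.00000]
B = K⁻¹H; ‖b₁‖=1.321935, ‖b₂‖=1.321935; λ = 2/(‖b₁‖+‖b₂‖) = 0.756467, sign → tz>0 ⇒ λ=+0.756467
r₁ = λ·B[:,0] = (+0.97469,-0.15540,+0.16070); r₂ = λ·B[:,1] = (+0.18637,+0.96186,-0.20021)
r₃ = r₁×r₂ = (-0.12346,+0.22510,+0.96648); SVD([r₁ r₂ r₃]) → R = UVᵀ:
  R  [+0.97469 +0.18637 -0.12346]
  R  [-0.15540 +0.96186 +0.22510]
  R  [+0.16070 -0.20021 +0.96648]
t = (+0.04044, -0.12143, +0.75647) m
tr R = 2.903039; θ = arccos((tr R − 1)/2) = 0.312658 rad = 17.914°
axis k = ((R−Rᵀ)₃₂, (R−Rᵀ)₁₃, (R−Rᵀ)₂₁) / (2 sinθ) = (-0.691365, -0.461910, -0.555566)
rvec = θ·k = (-0.216160, -0.144420, -0.173702)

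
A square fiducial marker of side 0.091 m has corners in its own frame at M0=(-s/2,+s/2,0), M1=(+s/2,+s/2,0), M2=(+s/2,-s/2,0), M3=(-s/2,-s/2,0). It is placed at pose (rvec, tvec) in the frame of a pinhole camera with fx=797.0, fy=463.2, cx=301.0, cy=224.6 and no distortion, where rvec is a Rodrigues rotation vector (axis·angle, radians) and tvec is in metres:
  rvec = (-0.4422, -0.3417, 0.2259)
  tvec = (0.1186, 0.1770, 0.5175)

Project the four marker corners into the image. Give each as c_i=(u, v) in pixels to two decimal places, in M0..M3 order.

c0=(416.93, 419.70) c1=(542.10, 433.84) c2=(542.37, 350.75) c3=(427.04, 333.80)

Intrinsics K: fx=797.0, fy=463.2, cx=301.0, cy=224.6
Marker side s = 0.091 m; corners in marker frame (Z=0):
  M0 = (-0.0455, +0.0455, 0)
  M1 = (+0.0455, +0.0455, 0)
  M2 = (+0.0455, -0.0455, 0)
  M3 = (-0.0455, -0.0455, 0)
rvec = (-0.4422, -0.3417, 0.2259), |rvec| = θ = 0.60277 rad = 34.536°
Rodrigues: sinθ=0.56693, 1−cosθ=0.17623; R = I + sinθ·[k]× + (1−cosθ)·[k]×²:
    [+0.91861 -0.13918 -0.36983]
    [+0.28576 +0.88040 +0.37846]
    [+0.27293 -0.45335 +0.84852]
t = (0.1186, 0.1770, 0.5175) m
M0: Pc = R·M0+t = (+0.07047, +0.20406, +0.48445); u = 797.0·(+0.07047)/0.48445 + 301.0 = 416.9344, v = 463.2·(+0.20406)/0.48445 + 224.6 = 419.7038
M1: Pc = R·M1+t = (+0.15406, +0.23006, +0.50929); u = 797.0·(+0.15406)/0.50929 + 301.0 = 542.0986, v = 463.2·(+0.23006)/0.50929 + 224.6 = 433.8397
M2: Pc = R·M2+t = (+0.16673, +0.14994, +0.55055); u = 797.0·(+0.16673)/0.55055 + 301.0 = 542.3669, v = 463.2·(+0.14994)/0.55055 + 224.6 = 350.7547
M3: Pc = R·M3+t = (+0.08314, +0.12394, +0.52571); u = 797.0·(+0.08314)/0.52571 + 301.0 = 427.0375, v = 463.2·(+0.12394)/0.52571 + 224.6 = 333.8028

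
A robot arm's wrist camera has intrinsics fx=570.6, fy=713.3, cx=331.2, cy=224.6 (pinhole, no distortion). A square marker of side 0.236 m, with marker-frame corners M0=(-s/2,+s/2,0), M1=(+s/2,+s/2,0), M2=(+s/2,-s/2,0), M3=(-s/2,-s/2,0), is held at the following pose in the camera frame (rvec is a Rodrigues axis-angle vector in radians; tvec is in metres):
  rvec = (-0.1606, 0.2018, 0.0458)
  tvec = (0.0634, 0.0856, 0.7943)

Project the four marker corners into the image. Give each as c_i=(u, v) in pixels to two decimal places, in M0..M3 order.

Intrinsics K: fx=570.6, fy=713.3, cx=331.2, cy=224.6
Marker side s = 0.236 m; corners in marker frame (Z=0):
  M0 = (-0.1180, +0.1180, 0)
  M1 = (+0.1180, +0.1180, 0)
  M2 = (+0.1180, -0.1180, 0)
  M3 = (-0.1180, -0.1180, 0)
rvec = (-0.1606, 0.2018, 0.0458), |rvec| = θ = 0.26194 rad = 15.008°
Rodrigues: sinθ=0.25896, 1−cosθ=0.03411; R = I + sinθ·[k]× + (1−cosθ)·[k]×²:
    [+0.97871 -0.06139 +0.19584]
    [+0.02917 +0.98613 +0.16336]
    [-0.20316 -0.15417 +0.96693]
t = (0.0634, 0.0856, 0.7943) m
M0: Pc = R·M0+t = (-0.05933, +0.19852, +0.80008); u = 570.6·(-0.05933)/0.80008 + 331.2 = 288.8857, v = 713.3·(+0.19852)/0.80008 + 224.6 = 401.5898
M1: Pc = R·M1+t = (+0.17164, +0.20541, +0.75213); u = 570.6·(+0.17164)/0.75213 + 331.2 = 461.4161, v = 713.3·(+0.20541)/0.75213 + 224.6 = 419.3998
M2: Pc = R·M2+t = (+0.18613, -0.02732, +0.78852); u = 570.6·(+0.18613)/0.78852 + 331.2 = 465.8915, v = 713.3·(-0.02732)/0.78852 + 224.6 = 199.8841
M3: Pc = R·M3+t = (-0.04484, -0.03421, +0.83647); u = 570.6·(-0.04484)/0.83647 + 331.2 = 300.6094, v = 713.3·(-0.03421)/0.83647 + 224.6 = 195.4311

c0=(288.89, 401.59) c1=(461.42, 419.40) c2=(465.89, 199.88) c3=(300.61, 195.43)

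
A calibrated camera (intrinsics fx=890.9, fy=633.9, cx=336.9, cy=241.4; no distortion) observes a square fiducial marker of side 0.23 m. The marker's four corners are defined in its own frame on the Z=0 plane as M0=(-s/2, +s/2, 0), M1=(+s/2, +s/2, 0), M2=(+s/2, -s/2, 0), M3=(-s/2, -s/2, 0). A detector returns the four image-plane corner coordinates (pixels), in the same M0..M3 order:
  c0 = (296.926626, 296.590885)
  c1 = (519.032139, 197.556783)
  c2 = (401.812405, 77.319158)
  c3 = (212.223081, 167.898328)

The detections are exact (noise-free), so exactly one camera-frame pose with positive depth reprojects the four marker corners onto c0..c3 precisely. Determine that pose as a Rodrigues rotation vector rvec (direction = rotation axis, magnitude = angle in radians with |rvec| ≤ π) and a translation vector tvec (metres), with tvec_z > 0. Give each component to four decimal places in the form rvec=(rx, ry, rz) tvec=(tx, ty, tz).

Intrinsics K: fx=890.9, fy=633.9, cx=336.9, cy=241.4
Marker side s = 0.23 m; corners in marker frame (Z=0):
  M0 = (-0.1150, +0.1150, 0)
  M1 = (+0.1150, +0.1150, 0)
  M2 = (+0.1150, -0.1150, 0)
  M3 = (-0.1150, -0.1150, 0)
Detected image corners:
  c0 = (296.926626, 296.590885) px
  c1 = (519.032139, 197.556783) px
  c2 = (401.812405, 77.319158) px
  c3 = (212.223081, 167.898328) px
Planar DLT: solve 8×8 A·h = b for H (H[2,2]=1):
  H  [+830.78101 +221.16566 +352.02084]
  H  [-441.57625 +429.58970 +181.41222]
  H  [-0.16584 -0.60546 +1.00000]
B = K⁻¹H; ‖b₁‖=1.191320, ‖b₂‖=1.191320; λ = 2/(‖b₁‖+‖b₂‖) = 0.839405, sign → tz>0 ⇒ λ=+0.839405
r₁ = λ·B[:,0] = (+0.83540,-0.53172,-0.13920); r₂ = λ·B[:,1] = (+0.40057,+0.76240,-0.50822)
r₃ = r₁×r₂ = (+0.37636,+0.36881,+0.84990); SVD([r₁ r₂ r₃]) → R = UVᵀ:
  R  [+0.83540 +0.40057 +0.37636]
  R  [-0.53172 +0.76240 +0.36881]
  R  [-0.13920 -0.50822 +0.84990]
t = (+0.01425, -0.07944, +0.83940) m
tr R = 2.447702; θ = arccos((tr R − 1)/2) = 0.761429 rad = 43.627°
axis k = ((R−Rᵀ)₃₂, (R−Rᵀ)₁₃, (R−Rᵀ)₂₁) / (2 sinθ) = (-0.635571, +0.373621, -0.675616)
rvec = θ·k = (-0.483943, +0.284486, -0.514433)

rvec=(-0.4839, 0.2845, -0.5144) tvec=(0.0142, -0.0794, 0.8394)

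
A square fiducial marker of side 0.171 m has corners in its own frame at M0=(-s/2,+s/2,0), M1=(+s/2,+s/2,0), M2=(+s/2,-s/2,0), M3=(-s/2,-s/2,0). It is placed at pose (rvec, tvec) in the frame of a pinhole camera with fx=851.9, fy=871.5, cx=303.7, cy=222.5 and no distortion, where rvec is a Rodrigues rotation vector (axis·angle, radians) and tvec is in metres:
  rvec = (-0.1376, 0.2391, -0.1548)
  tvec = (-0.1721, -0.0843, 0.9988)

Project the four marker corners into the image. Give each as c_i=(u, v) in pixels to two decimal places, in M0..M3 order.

Intrinsics K: fx=851.9, fy=871.5, cx=303.7, cy=222.5
Marker side s = 0.171 m; corners in marker frame (Z=0):
  M0 = (-0.0855, +0.0855, 0)
  M1 = (+0.0855, +0.0855, 0)
  M2 = (+0.0855, -0.0855, 0)
  M3 = (-0.0855, -0.0855, 0)
rvec = (-0.1376, 0.2391, -0.1548), |rvec| = θ = 0.31633 rad = 18.124°
Rodrigues: sinθ=0.31108, 1−cosθ=0.04962; R = I + sinθ·[k]× + (1−cosθ)·[k]×²:
    [+0.95977 +0.13592 +0.24569]
    [-0.16854 +0.97873 +0.11696]
    [-0.22457 -0.15367 +0.96226]
t = (-0.1721, -0.0843, 0.9988) m
M0: Pc = R·M0+t = (-0.24254, +0.01379, +1.00486); u = 851.9·(-0.24254)/1.00486 + 303.7 = 98.0804, v = 871.5·(+0.01379)/1.00486 + 222.5 = 234.4615
M1: Pc = R·M1+t = (-0.07842, -0.01503, +0.96646); u = 851.9·(-0.07842)/0.96646 + 303.7 = 234.5769, v = 871.5·(-0.01503)/0.96646 + 222.5 = 208.9475
M2: Pc = R·M2+t = (-0.10166, -0.18239, +0.99274); u = 851.9·(-0.10166)/0.99274 + 303.7 = 216.4619, v = 871.5·(-0.18239)/0.99274 + 222.5 = 62.3826
M3: Pc = R·M3+t = (-0.26578, -0.15357, +1.03114); u = 851.9·(-0.26578)/1.03114 + 303.7 = 84.1185, v = 871.5·(-0.15357)/1.03114 + 222.5 = 92.7048

c0=(98.08, 234.46) c1=(234.58, 208.95) c2=(216.46, 62.38) c3=(84.12, 92.70)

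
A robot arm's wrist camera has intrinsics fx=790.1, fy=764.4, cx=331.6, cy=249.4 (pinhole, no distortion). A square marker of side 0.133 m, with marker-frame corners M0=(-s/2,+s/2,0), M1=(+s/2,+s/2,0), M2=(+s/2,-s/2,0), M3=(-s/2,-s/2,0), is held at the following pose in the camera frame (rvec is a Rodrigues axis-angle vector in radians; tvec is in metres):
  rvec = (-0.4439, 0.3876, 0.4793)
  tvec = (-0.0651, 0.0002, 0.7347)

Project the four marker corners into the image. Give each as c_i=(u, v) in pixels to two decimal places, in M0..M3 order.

c0=(168.14, 279.95) c1=(279.62, 335.07) c2=(357.42, 218.49) c3=(245.91, 175.24)

Intrinsics K: fx=790.1, fy=764.4, cx=331.6, cy=249.4
Marker side s = 0.133 m; corners in marker frame (Z=0):
  M0 = (-0.0665, +0.0665, 0)
  M1 = (+0.0665, +0.0665, 0)
  M2 = (+0.0665, -0.0665, 0)
  M3 = (-0.0665, -0.0665, 0)
rvec = (-0.4439, 0.3876, 0.4793), |rvec| = θ = 0.75961 rad = 43.523°
Rodrigues: sinθ=0.68864, 1−cosθ=0.27490; R = I + sinθ·[k]× + (1−cosθ)·[k]×²:
    [+0.81898 -0.51649 +0.25002]
    [+0.35255 +0.79668 +0.49093]
    [-0.45275 -0.31392 +0.83455]
t = (-0.0651, 0.0002, 0.7347) m
M0: Pc = R·M0+t = (-0.15391, +0.02973, +0.74393); u = 790.1·(-0.15391)/0.74393 + 331.6 = 168.1399, v = 764.4·(+0.02973)/0.74393 + 249.4 = 279.9527
M1: Pc = R·M1+t = (-0.04498, +0.07662, +0.68372); u = 790.1·(-0.04498)/0.68372 + 331.6 = 279.6163, v = 764.4·(+0.07662)/0.68372 + 249.4 = 335.0656
M2: Pc = R·M2+t = (+0.02371, -0.02933, +0.72547); u = 790.1·(+0.02371)/0.72547 + 331.6 = 357.4209, v = 764.4·(-0.02933)/0.72547 + 249.4 = 218.4912
M3: Pc = R·M3+t = (-0.08522, -0.07622, +0.78568); u = 790.1·(-0.08522)/0.78568 + 331.6 = 245.9053, v = 764.4·(-0.07622)/0.78568 + 249.4 = 175.2413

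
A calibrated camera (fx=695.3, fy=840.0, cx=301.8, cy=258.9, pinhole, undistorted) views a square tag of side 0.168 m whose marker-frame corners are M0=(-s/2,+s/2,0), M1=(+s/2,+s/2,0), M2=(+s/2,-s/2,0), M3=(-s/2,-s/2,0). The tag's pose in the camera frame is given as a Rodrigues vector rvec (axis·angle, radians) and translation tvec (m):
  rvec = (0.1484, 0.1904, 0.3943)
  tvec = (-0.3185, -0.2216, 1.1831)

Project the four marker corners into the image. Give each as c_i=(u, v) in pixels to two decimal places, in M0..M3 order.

Intrinsics K: fx=695.3, fy=840.0, cx=301.8, cy=258.9
Marker side s = 0.168 m; corners in marker frame (Z=0):
  M0 = (-0.0840, +0.0840, 0)
  M1 = (+0.0840, +0.0840, 0)
  M2 = (+0.0840, -0.0840, 0)
  M3 = (-0.0840, -0.0840, 0)
rvec = (0.1484, 0.1904, 0.3943), |rvec| = θ = 0.46233 rad = 26.489°
Rodrigues: sinθ=0.44603, 1−cosθ=0.10498; R = I + sinθ·[k]× + (1−cosθ)·[k]×²:
    [+0.90583 -0.36652 +0.21243]
    [+0.39428 +0.91282 -0.10630]
    [-0.15495 +0.18004 +0.97138]
t = (-0.3185, -0.2216, 1.1831) m
M0: Pc = R·M0+t = (-0.42538, -0.17804, +1.21124); u = 695.3·(-0.42538)/1.21124 + 301.8 = 57.6159, v = 840.0·(-0.17804)/1.21124 + 258.9 = 135.4267
M1: Pc = R·M1+t = (-0.27320, -0.11180, +1.18521); u = 695.3·(-0.27320)/1.18521 + 301.8 = 141.5288, v = 840.0·(-0.11180)/1.18521 + 258.9 = 179.6609
M2: Pc = R·M2+t = (-0.21162, -0.26516, +1.15496); u = 695.3·(-0.21162)/1.15496 + 301.8 = 174.4011, v = 840.0·(-0.26516)/1.15496 + 258.9 = 66.0516
M3: Pc = R·M3+t = (-0.36380, -0.33140, +1.18099); u = 695.3·(-0.36380)/1.18099 + 301.8 = 87.6144, v = 840.0·(-0.33140)/1.18099 + 258.9 = 23.1887

c0=(57.62, 135.43) c1=(141.53, 179.66) c2=(174.40, 66.05) c3=(87.61, 23.19)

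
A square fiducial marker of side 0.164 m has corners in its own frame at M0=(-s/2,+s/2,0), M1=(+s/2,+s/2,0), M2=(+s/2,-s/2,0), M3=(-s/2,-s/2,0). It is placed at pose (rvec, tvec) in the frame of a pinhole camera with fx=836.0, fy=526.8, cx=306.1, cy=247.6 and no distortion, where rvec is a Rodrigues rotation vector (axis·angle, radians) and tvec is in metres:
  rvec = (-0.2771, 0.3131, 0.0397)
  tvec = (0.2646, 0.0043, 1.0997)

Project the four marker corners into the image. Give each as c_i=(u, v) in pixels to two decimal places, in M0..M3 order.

Intrinsics K: fx=836.0, fy=526.8, cx=306.1, cy=247.6
Marker side s = 0.164 m; corners in marker frame (Z=0):
  M0 = (-0.0820, +0.0820, 0)
  M1 = (+0.0820, +0.0820, 0)
  M2 = (+0.0820, -0.0820, 0)
  M3 = (-0.0820, -0.0820, 0)
rvec = (-0.2771, 0.3131, 0.0397), |rvec| = θ = 0.41999 rad = 24.064°
Rodrigues: sinθ=0.40775, 1−cosθ=0.08691; R = I + sinθ·[k]× + (1−cosθ)·[k]×²:
    [+0.95092 -0.08129 +0.29856]
    [-0.00420 +0.96139 +0.27515]
    [-0.30940 -0.26290 +0.91387]
t = (0.2646, 0.0043, 1.0997) m
M0: Pc = R·M0+t = (+0.17996, +0.08348, +1.10351); u = 836.0·(+0.17996)/1.10351 + 306.1 = 442.4331, v = 526.8·(+0.08348)/1.10351 + 247.6 = 287.4515
M1: Pc = R·M1+t = (+0.33591, +0.08279, +1.05277); u = 836.0·(+0.33591)/1.05277 + 306.1 = 572.8443, v = 526.8·(+0.08279)/1.05277 + 247.6 = 289.0273
M2: Pc = R·M2+t = (+0.34924, -0.07488, +1.09589); u = 836.0·(+0.34924)/1.09589 + 306.1 = 572.5196, v = 526.8·(-0.07488)/1.09589 + 247.6 = 211.6053
M3: Pc = R·M3+t = (+0.19329, -0.07419, +1.14663); u = 836.0·(+0.19329)/1.14663 + 306.1 = 447.0266, v = 526.8·(-0.07419)/1.14663 + 247.6 = 213.5148

c0=(442.43, 287.45) c1=(572.84, 289.03) c2=(572.52, 211.61) c3=(447.03, 213.51)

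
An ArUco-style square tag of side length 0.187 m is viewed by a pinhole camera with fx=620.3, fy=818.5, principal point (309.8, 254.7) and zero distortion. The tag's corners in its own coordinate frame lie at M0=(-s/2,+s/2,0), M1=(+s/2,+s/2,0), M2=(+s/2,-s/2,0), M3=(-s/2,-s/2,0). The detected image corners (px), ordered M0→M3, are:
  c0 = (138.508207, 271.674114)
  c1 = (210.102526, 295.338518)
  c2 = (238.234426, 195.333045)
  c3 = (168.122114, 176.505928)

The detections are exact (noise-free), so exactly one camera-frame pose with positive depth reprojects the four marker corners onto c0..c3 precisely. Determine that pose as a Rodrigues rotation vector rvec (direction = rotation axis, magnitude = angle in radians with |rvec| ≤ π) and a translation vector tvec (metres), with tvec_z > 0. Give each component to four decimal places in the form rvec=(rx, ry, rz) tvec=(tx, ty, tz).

Intrinsics K: fx=620.3, fy=818.5, cx=309.8, cy=254.7
Marker side s = 0.187 m; corners in marker frame (Z=0):
  M0 = (-0.0935, +0.0935, 0)
  M1 = (+0.0935, +0.0935, 0)
  M2 = (+0.0935, -0.0935, 0)
  M3 = (-0.0935, -0.0935, 0)
Detected image corners:
  c0 = (138.508207, 271.674114) px
  c1 = (210.102526, 295.338518) px
  c2 = (238.234426, 195.333045) px
  c3 = (168.122114, 176.505928) px
Planar DLT: solve 8×8 A·h = b for H (H[2,2]=1):
  H  [+337.08772 -192.59982 +188.28202]
  H  [+61.47273 +474.18587 +233.57193]
  H  [-0.22111 -0.20195 +1.00000]
B = K⁻¹H; ‖b₁‖=0.705071, ‖b₂‖=0.705071; λ = 2/(‖b₁‖+‖b₂‖) = 1.418297, sign → tz>0 ⇒ λ=+1.418297
r₁ = λ·B[:,0] = (+0.92736,+0.20410,-0.31360); r₂ = λ·B[:,1] = (-0.29732,+0.91080,-0.28643)
r₃ = r₁×r₂ = (+0.22716,+0.35886,+0.90533); SVD([r₁ r₂ r₃]) → R = UVᵀ:
  R  [+0.92736 -0.29732 +0.22716]
  R  [+0.20410 +0.91080 +0.35886]
  R  [-0.31360 -0.28643 +0.90533]
t = (-0.27785, -0.03661, +1.41830) m
tr R = 2.743488; θ = arccos((tr R − 1)/2) = 0.512046 rad = 29.338°
axis k = ((R−Rᵀ)₃₂, (R−Rᵀ)₁₃, (R−Rᵀ)₂₁) / (2 sinθ) = (-0.658517, +0.551836, +0.511696)
rvec = θ·k = (-0.337191, +0.282565, +0.262012)

rvec=(-0.3372, 0.2826, 0.2620) tvec=(-0.2778, -0.0366, 1.4183)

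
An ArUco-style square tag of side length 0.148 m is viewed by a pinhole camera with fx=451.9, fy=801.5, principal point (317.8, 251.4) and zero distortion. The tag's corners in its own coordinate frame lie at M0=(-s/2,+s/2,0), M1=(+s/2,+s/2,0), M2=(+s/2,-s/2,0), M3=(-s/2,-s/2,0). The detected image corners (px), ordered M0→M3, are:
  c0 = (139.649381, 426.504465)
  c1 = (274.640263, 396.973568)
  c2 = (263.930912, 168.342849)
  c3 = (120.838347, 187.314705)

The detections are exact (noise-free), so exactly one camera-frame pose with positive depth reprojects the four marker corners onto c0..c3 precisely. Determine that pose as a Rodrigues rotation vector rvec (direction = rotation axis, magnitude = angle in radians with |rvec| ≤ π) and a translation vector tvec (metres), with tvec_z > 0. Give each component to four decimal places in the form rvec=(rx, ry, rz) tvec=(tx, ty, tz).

Intrinsics K: fx=451.9, fy=801.5, cx=317.8, cy=251.4
Marker side s = 0.148 m; corners in marker frame (Z=0):
  M0 = (-0.0740, +0.0740, 0)
  M1 = (+0.0740, +0.0740, 0)
  M2 = (+0.0740, -0.0740, 0)
  M3 = (-0.0740, -0.0740, 0)
Detected image corners:
  c0 = (139.649381, 426.504465) px
  c1 = (274.640263, 396.973568) px
  c2 = (263.930912, 168.342849) px
  c3 = (120.838347, 187.314705) px
Planar DLT: solve 8×8 A·h = b for H (H[2,2]=1):
  H  [+1007.07940 +170.43221 +201.71967]
  H  [-63.96936 +1684.92457 +297.57006]
  H  [+0.34206 +0.35739 +1.00000]
B = K⁻¹H; ‖b₁‖=2.025861, ‖b₂‖=2.025861; λ = 2/(‖b₁‖+‖b₂‖) = 0.493617, sign → tz>0 ⇒ λ=+0.493617
r₁ = λ·B[:,0] = (+0.98131,-0.09236,+0.16885); r₂ = λ·B[:,1] = (+0.06210,+0.98236,+0.17641)
r₃ = r₁×r₂ = (-0.18216,-0.16263,+0.96973); SVD([r₁ r₂ r₃]) → R = UVᵀ:
  R  [+0.98131 +0.06210 -0.18216]
  R  [-0.09236 +0.98236 -0.16263]
  R  [+0.16885 +0.17641 +0.96973]
t = (-0.12680, +0.02843, +0.49362) m
tr R = 2.933386; θ = arccos((tr R − 1)/2) = 0.258818 rad = 14.829°
axis k = ((R−Rᵀ)₃₂, (R−Rᵀ)₁₃, (R−Rᵀ)₂₁) / (2 sinθ) = (+0.662356, -0.685733, -0.301752)
rvec = θ·k = (+0.171430, -0.177480, -0.078099)

rvec=(0.1714, -0.1775, -0.0781) tvec=(-0.1268, 0.0284, 0.4936)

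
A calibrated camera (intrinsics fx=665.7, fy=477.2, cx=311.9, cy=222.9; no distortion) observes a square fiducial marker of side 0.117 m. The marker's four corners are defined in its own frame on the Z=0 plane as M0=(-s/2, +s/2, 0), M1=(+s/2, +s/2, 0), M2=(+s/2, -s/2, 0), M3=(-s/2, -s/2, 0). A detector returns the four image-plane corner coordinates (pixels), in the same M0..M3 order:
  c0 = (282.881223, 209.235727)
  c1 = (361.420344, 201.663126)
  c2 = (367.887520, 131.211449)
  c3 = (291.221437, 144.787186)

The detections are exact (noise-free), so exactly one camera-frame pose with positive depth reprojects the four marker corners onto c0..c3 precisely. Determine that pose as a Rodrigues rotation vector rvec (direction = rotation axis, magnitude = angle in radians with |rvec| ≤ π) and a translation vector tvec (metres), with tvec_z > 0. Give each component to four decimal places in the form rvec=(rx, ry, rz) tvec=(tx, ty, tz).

Intrinsics K: fx=665.7, fy=477.2, cx=311.9, cy=222.9
Marker side s = 0.117 m; corners in marker frame (Z=0):
  M0 = (-0.0585, +0.0585, 0)
  M1 = (+0.0585, +0.0585, 0)
  M2 = (+0.0585, -0.0585, 0)
  M3 = (-0.0585, -0.0585, 0)
Detected image corners:
  c0 = (282.881223, 209.235727) px
  c1 = (361.420344, 201.663126) px
  c2 = (367.887520, 131.211449) px
  c3 = (291.221437, 144.787186) px
Planar DLT: solve 8×8 A·h = b for H (H[2,2]=1):
  H  [+400.80163 -155.90576 +324.08652]
  H  [-229.05344 +526.67301 +171.41484]
  H  [-0.80508 -0.28310 +1.00000]
B = K⁻¹H; ‖b₁‖=1.271980, ‖b₂‖=1.271980; λ = 2/(‖b₁‖+‖b₂‖) = 0.786176, sign → tz>0 ⇒ λ=+0.786176
r₁ = λ·B[:,0] = (+0.76988,-0.08172,-0.63293); r₂ = λ·B[:,1] = (-0.07984,+0.97164,-0.22257)
r₃ = r₁×r₂ = (+0.63317,+0.22189,+0.74153); SVD([r₁ r₂ r₃]) → R = UVᵀ:
  R  [+0.76988 -0.07984 +0.63317]
  R  [-0.08172 +0.97164 +0.22189]
  R  [-0.63293 -0.22257 +0.74153]
t = (+0.01439, -0.08482, +0.78618) m
tr R = 2.483053; θ = arccos((tr R − 1)/2) = 0.735453 rad = 42.138°
axis k = ((R−Rᵀ)₃₂, (R−Rᵀ)₁₃, (R−Rᵀ)₂₁) / (2 sinθ) = (-0.331225, +0.943551, -0.001399)
rvec = θ·k = (-0.243600, +0.693938, -0.001029)

rvec=(-0.2436, 0.6939, -0.0010) tvec=(0.0144, -0.0848, 0.7862)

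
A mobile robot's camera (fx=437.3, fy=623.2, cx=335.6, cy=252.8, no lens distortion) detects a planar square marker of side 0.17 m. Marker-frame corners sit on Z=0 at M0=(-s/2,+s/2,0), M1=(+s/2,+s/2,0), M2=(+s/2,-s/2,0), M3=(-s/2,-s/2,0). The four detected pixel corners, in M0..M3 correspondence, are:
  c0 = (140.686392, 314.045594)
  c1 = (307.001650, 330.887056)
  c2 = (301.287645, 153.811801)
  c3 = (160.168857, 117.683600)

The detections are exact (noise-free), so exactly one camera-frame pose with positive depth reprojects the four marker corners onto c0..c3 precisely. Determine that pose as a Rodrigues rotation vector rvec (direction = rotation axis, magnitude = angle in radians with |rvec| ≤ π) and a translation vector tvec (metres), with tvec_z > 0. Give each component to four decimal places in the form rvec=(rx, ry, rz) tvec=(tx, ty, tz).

rvec=(-0.4871, -0.3958, 0.0212) tvec=(-0.1166, -0.0240, 0.4938)

Intrinsics K: fx=437.3, fy=623.2, cx=335.6, cy=252.8
Marker side s = 0.17 m; corners in marker frame (Z=0):
  M0 = (-0.0850, +0.0850, 0)
  M1 = (+0.0850, +0.0850, 0)
  M2 = (+0.0850, -0.0850, 0)
  M3 = (-0.0850, -0.0850, 0)
Detected image corners:
  c0 = (140.686392, 314.045594) px
  c1 = (307.001650, 330.887056) px
  c2 = (301.287645, 153.811801) px
  c3 = (160.168857, 117.683600) px
Planar DLT: solve 8×8 A·h = b for H (H[2,2]=1):
  H  [+1066.47037 -247.45716 +232.39082]
  H  [+329.74689 +881.46202 +222.55099]
  H  [+0.73967 -0.93108 +1.00000]
B = K⁻¹H; ‖b₁‖=2.025004, ‖b₂‖=2.025004; λ = 2/(‖b₁‖+‖b₂‖) = 0.493826, sign → tz>0 ⇒ λ=+0.493826
r₁ = λ·B[:,0] = (+0.92400,+0.11312,+0.36527); r₂ = λ·B[:,1] = (+0.07342,+0.88499,-0.45979)
r₃ = r₁×r₂ = (-0.37527,+0.45166,+0.80943); SVD([r₁ r₂ r₃]) → R = UVᵀ:
  R  [+0.92400 +0.07342 -0.37527]
  R  [+0.11312 +0.88499 +0.45166]
  R  [+0.36527 -0.45979 +0.80943]
t = (-0.11655, -0.02397, +0.49383) m
tr R = 2.618416; θ = arccos((tr R − 1)/2) = 0.627993 rad = 35.981°
axis k = ((R−Rᵀ)₃₂, (R−Rᵀ)₁₃, (R−Rᵀ)₂₁) / (2 sinθ) = (-0.775677, -0.630225, +0.033791)
rvec = θ·k = (-0.487120, -0.395777, +0.021220)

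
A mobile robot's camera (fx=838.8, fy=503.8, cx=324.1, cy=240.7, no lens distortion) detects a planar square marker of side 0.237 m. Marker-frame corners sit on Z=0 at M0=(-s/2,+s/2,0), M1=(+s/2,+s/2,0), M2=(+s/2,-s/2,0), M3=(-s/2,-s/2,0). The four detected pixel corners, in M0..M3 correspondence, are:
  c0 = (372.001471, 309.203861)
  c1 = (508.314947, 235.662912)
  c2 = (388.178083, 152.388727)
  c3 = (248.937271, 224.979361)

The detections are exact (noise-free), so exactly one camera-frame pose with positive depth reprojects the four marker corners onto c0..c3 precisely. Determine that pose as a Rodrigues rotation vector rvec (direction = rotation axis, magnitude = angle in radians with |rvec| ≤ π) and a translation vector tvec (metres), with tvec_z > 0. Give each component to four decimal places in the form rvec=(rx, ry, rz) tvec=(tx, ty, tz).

rvec=(-0.0000, -0.0836, -0.7196) tvec=(0.0717, -0.0220, 1.0733)

Intrinsics K: fx=838.8, fy=503.8, cx=324.1, cy=240.7
Marker side s = 0.237 m; corners in marker frame (Z=0):
  M0 = (-0.1185, +0.1185, 0)
  M1 = (+0.1185, +0.1185, 0)
  M2 = (+0.1185, -0.1185, 0)
  M3 = (-0.1185, -0.1185, 0)
Detected image corners:
  c0 = (372.001471, 309.203861) px
  c1 = (508.314947, 235.662912) px
  c2 = (388.178083, 152.388727) px
  c3 = (248.937271, 224.979361) px
Planar DLT: solve 8×8 A·h = b for H (H[2,2]=1):
  H  [+608.34328 +523.18776 +380.13239]
  H  [-291.87629 +359.52914 +230.38318]
  H  [+0.07124 +0.02678 +1.00000]
B = K⁻¹H; ‖b₁‖=0.931741, ‖b₂‖=0.931741; λ = 2/(‖b₁‖+‖b₂‖) = 1.073260, sign → tz>0 ⇒ λ=+1.073260
r₁ = λ·B[:,0] = (+0.74884,-0.65832,+0.07646); r₂ = λ·B[:,1] = (+0.65832,+0.75219,+0.02874)
r₃ = r₁×r₂ = (-0.07643,+0.02881,+0.99666); SVD([r₁ r₂ r₃]) → R = UVᵀ:
  R  [+0.74884 +0.65832 -0.07643]
  R  [-0.65832 +0.75219 +0.02881]
  R  [+0.07646 +0.02874 +0.99666]
t = (+0.07169, -0.02198, +1.07326) m
tr R = 2.497688; θ = arccos((tr R − 1)/2) = 0.724480 rad = 41.510°
axis k = ((R−Rᵀ)₃₂, (R−Rᵀ)₁₃, (R−Rᵀ)₂₁) / (2 sinθ) = (-0.000058, -0.115342, -0.993326)
rvec = θ·k = (-0.000042, -0.083563, -0.719645)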